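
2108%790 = 528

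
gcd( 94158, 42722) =2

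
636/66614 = 318/33307=0.01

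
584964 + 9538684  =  10123648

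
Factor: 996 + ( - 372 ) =2^4*3^1*13^1 = 624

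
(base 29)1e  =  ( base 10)43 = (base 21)21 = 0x2b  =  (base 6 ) 111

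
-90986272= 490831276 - 581817548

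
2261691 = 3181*711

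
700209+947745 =1647954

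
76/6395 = 76/6395 = 0.01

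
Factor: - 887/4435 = -1/5 = - 5^(-1 ) 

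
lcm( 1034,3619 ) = 7238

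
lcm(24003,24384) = 1536192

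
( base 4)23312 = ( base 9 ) 1032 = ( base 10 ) 758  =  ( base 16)2f6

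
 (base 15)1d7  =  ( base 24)HJ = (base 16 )1AB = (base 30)E7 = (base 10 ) 427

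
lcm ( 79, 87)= 6873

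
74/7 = 74/7 = 10.57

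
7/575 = 7/575=0.01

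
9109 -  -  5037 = 14146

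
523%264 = 259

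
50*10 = 500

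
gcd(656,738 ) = 82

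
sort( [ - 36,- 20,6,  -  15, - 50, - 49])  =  [ - 50, - 49,- 36 ,- 20, - 15, 6]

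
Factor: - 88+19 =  -69=- 3^1*23^1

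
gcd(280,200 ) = 40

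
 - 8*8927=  - 71416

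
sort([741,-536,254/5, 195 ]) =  [ -536, 254/5, 195,741] 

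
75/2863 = 75/2863 = 0.03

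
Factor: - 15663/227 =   -  3^1*23^1 = - 69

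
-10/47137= - 1+47127/47137 =-0.00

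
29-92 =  - 63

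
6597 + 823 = 7420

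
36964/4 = 9241 = 9241.00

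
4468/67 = 66 + 46/67  =  66.69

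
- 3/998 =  -1 + 995/998  =  - 0.00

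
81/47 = 1+34/47 = 1.72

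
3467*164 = 568588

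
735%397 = 338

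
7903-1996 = 5907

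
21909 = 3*7303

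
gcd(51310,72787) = 1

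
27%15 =12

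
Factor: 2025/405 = 5^1 = 5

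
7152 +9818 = 16970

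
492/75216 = 41/6268= 0.01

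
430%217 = 213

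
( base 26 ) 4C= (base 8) 164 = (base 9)138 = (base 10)116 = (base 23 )51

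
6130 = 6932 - 802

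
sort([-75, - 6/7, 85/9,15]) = [ - 75, - 6/7,85/9,15] 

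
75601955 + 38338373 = 113940328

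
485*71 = 34435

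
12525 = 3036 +9489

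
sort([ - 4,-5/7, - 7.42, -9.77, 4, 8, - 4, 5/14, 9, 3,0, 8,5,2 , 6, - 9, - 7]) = [ - 9.77, -9, - 7.42,-7, -4, - 4, - 5/7,0,5/14, 2,  3,  4,5,6, 8, 8, 9]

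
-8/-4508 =2/1127 = 0.00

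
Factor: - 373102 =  -2^1 * 186551^1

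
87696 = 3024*29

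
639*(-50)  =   - 31950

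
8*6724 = 53792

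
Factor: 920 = 2^3*5^1*23^1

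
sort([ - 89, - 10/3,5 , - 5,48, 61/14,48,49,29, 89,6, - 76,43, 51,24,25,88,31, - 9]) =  [ - 89,-76, - 9, - 5, - 10/3, 61/14, 5,6,  24, 25,29,  31, 43 , 48,48,49,51,88,89]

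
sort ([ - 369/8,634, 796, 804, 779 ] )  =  [ - 369/8, 634,779  ,  796,804]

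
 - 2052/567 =  -  4 + 8/21 = - 3.62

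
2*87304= 174608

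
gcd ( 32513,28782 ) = 533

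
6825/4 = 1706+ 1/4 = 1706.25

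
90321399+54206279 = 144527678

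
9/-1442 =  - 1 + 1433/1442  =  - 0.01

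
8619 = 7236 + 1383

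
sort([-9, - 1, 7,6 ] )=[-9, - 1 , 6,7] 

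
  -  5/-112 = 5/112 = 0.04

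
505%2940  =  505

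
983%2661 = 983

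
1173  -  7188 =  - 6015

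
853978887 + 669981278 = 1523960165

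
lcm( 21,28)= 84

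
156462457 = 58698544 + 97763913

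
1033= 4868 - 3835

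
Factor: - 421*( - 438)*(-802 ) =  - 2^2*3^1*73^1 * 401^1*421^1= - 147887196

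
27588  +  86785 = 114373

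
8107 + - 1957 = 6150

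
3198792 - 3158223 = 40569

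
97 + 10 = 107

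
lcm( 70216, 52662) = 210648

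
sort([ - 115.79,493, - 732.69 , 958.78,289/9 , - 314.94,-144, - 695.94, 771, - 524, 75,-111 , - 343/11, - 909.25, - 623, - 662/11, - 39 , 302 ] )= [- 909.25,-732.69,-695.94 , - 623,  -  524 , - 314.94 , - 144 , - 115.79 ,- 111, - 662/11, - 39, - 343/11, 289/9, 75,302,493,771,  958.78 ]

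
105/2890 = 21/578 =0.04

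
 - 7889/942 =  - 9 + 589/942 = - 8.37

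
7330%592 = 226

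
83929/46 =1824 +25/46 = 1824.54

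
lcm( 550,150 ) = 1650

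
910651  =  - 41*(-22211 ) 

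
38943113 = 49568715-10625602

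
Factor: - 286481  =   - 13^1*22037^1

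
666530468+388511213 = 1055041681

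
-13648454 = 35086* (-389)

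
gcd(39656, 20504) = 8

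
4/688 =1/172=0.01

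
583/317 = 583/317  =  1.84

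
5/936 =5/936 = 0.01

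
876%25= 1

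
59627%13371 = 6143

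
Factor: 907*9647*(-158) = - 1382472982 = -2^1*11^1*79^1 * 877^1 * 907^1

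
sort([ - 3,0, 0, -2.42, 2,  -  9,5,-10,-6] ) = [ - 10, - 9, - 6,-3, - 2.42, 0,  0, 2,  5 ]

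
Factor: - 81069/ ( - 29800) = 2^( - 3)*3^1*5^( - 2)*61^1*149^(-1)* 443^1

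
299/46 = 13/2 = 6.50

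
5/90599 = 5/90599 = 0.00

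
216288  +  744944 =961232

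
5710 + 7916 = 13626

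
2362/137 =17 + 33/137=17.24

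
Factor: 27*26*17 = 11934 = 2^1*3^3*13^1*17^1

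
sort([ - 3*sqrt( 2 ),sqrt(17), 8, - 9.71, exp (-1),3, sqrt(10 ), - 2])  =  [  -  9.71, - 3*sqrt( 2) , - 2 , exp(-1) , 3, sqrt( 10 ), sqrt( 17 ) , 8 ]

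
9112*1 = 9112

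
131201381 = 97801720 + 33399661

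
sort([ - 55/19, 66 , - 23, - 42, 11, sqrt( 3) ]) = [ - 42, - 23, - 55/19,sqrt( 3 ),11,66] 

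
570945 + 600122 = 1171067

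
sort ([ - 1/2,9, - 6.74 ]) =[ - 6.74,-1/2, 9] 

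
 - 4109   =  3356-7465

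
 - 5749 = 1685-7434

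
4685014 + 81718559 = 86403573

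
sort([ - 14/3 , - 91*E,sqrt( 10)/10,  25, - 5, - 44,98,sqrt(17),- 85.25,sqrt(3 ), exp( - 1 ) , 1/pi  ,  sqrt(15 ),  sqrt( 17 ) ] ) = [ - 91*E ,-85.25, - 44, - 5, - 14/3, sqrt(10 ) /10 , 1/pi,exp ( - 1 ),sqrt(3),sqrt(  15 ),sqrt(17) , sqrt( 17 ),25,98 ] 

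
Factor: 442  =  2^1*13^1*17^1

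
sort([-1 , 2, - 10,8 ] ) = [ -10, - 1,2, 8 ]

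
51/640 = 51/640=0.08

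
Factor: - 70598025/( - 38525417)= 3^2 * 5^2* 7^( - 3) * 6607^( - 1 ) * 18457^1 = 4152825/2266201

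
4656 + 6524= 11180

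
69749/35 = 1992+29/35 = 1992.83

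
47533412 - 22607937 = 24925475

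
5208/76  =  68+ 10/19 = 68.53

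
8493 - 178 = 8315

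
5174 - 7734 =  - 2560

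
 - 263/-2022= 263/2022 = 0.13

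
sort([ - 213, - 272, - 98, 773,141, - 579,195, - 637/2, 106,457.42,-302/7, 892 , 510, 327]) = [ - 579, - 637/2, - 272,- 213,-98, - 302/7, 106  ,  141, 195, 327, 457.42, 510, 773, 892 ] 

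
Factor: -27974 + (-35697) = - 63671^1 =- 63671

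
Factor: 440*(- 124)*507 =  - 2^5*3^1  *  5^1*11^1*13^2*31^1 = -27661920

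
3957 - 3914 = 43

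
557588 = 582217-24629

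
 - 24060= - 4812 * 5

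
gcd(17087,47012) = 7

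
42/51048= 7/8508 = 0.00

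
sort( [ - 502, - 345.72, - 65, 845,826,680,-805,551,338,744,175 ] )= [-805,-502,-345.72,-65,175,338,551, 680, 744 , 826,845 ]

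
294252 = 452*651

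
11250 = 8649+2601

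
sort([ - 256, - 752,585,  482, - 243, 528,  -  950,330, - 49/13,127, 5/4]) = [ - 950, - 752, - 256, - 243, - 49/13,5/4,127,  330,482,528 , 585]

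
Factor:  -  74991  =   - 3^1*7^1 * 3571^1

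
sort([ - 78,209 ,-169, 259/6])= [-169,  -  78,259/6, 209]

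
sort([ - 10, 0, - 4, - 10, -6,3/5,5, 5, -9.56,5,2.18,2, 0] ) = [ - 10,-10, - 9.56, - 6, - 4,0,0,3/5, 2, 2.18, 5,5, 5]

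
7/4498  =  7/4498=   0.00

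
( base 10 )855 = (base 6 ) 3543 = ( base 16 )357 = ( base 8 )1527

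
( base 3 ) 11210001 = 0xd9c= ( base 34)30G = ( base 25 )5e9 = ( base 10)3484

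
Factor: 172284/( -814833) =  - 196/927 = - 2^2*3^(- 2)*7^2 * 103^(-1) 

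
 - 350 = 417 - 767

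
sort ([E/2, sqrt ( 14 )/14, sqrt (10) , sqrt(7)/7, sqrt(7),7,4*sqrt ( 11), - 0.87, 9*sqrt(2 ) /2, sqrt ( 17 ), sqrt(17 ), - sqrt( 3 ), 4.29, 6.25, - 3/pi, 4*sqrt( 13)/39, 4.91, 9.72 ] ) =[ - sqrt( 3 ), - 3/pi, - 0.87 , sqrt ( 14 )/14,  4 *sqrt(13 )/39, sqrt( 7 )/7, E/2,sqrt(7 ),sqrt( 10 ), sqrt(17), sqrt( 17), 4.29, 4.91, 6.25, 9*sqrt( 2 ) /2, 7, 9.72, 4*sqrt(11) ]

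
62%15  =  2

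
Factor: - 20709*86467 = -3^3 *13^1*59^1*86467^1 = - 1790645103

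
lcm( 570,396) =37620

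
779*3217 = 2506043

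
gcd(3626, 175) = 7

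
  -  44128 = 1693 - 45821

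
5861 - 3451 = 2410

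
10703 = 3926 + 6777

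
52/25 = 2 + 2/25  =  2.08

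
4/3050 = 2/1525 = 0.00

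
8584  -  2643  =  5941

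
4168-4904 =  - 736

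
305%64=49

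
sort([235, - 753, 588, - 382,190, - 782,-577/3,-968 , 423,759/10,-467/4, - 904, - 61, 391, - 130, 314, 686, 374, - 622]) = [ - 968, - 904,-782,-753 , - 622, -382, - 577/3,- 130,-467/4, - 61,759/10, 190,235 , 314, 374,391,423, 588, 686]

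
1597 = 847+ 750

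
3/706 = 3/706 = 0.00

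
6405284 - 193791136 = - 187385852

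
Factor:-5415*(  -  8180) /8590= 4429470/859 = 2^1 *3^1* 5^1*19^2*409^1*859^(  -  1 ) 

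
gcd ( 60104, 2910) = 2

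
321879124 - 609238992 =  - 287359868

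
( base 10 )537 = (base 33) G9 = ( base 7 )1365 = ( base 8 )1031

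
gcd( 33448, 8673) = 1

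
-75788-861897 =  - 937685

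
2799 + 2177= 4976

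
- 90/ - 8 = 45/4 = 11.25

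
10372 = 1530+8842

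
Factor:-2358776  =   - 2^3*7^1*73^1*577^1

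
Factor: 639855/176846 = 2^( - 1)*  3^2*5^1 *59^1*241^1*88423^( - 1 )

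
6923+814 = 7737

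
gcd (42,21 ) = 21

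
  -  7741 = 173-7914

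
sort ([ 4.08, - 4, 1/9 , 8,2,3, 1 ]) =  [ - 4, 1/9, 1 , 2 , 3, 4.08,  8]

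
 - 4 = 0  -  4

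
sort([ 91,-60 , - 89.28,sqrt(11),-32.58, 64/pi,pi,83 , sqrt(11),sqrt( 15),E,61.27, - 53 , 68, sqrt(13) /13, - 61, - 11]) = [ - 89.28, - 61,- 60, - 53, - 32.58, - 11,sqrt( 13) /13,  E,pi,sqrt (11),sqrt(11), sqrt (15),64/pi, 61.27, 68,83,91] 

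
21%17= 4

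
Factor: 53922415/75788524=2^( - 2 )*5^1 * 7^( - 1 )*67^( - 1 )*71^(-1)*569^(  -  1 )*10784483^1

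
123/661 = 123/661 = 0.19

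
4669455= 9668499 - 4999044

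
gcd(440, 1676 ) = 4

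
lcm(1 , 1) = 1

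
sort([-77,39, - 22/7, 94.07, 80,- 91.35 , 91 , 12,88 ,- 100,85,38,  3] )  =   [ -100 , - 91.35, - 77,-22/7 , 3 , 12 , 38, 39,80, 85, 88, 91,94.07 ] 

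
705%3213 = 705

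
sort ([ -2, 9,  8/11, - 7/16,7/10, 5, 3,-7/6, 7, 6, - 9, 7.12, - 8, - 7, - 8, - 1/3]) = [ - 9, - 8, - 8,- 7,-2, - 7/6,  -  7/16, - 1/3, 7/10, 8/11  ,  3,  5, 6,7, 7.12,9]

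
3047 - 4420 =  - 1373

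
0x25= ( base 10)37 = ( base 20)1H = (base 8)45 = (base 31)16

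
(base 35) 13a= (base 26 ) 1PE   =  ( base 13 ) 7c1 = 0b10100111100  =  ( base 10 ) 1340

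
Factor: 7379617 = 7^1*43^1*24517^1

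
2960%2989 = 2960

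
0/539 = 0 = 0.00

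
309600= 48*6450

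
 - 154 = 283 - 437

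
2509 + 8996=11505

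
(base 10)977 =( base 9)1305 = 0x3D1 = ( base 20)28h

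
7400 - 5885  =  1515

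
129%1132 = 129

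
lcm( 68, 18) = 612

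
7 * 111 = 777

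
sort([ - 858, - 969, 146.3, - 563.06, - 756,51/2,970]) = [ -969, - 858, - 756,-563.06,51/2, 146.3, 970]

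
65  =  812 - 747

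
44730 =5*8946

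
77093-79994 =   -  2901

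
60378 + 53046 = 113424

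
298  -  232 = 66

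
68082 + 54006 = 122088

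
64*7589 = 485696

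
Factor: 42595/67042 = 2^( - 1 )*5^1 * 7^1*1217^1 *33521^( -1 ) 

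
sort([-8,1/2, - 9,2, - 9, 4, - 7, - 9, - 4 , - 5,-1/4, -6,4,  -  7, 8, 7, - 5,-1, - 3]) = [ - 9 , - 9, - 9, - 8, - 7,-7,-6,-5, - 5, - 4, - 3, - 1, - 1/4,1/2, 2, 4, 4,  7,8]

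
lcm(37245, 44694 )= 223470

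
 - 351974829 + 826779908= 474805079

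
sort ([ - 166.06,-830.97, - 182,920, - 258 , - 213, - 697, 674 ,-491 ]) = [-830.97,-697,-491, - 258, - 213, - 182 ,-166.06, 674, 920 ] 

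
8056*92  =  741152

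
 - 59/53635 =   -  59/53635 = - 0.00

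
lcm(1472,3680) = 7360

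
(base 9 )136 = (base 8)162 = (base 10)114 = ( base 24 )4i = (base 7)222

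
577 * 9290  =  5360330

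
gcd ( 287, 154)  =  7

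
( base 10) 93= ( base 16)5d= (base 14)69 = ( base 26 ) 3f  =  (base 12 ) 79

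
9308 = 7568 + 1740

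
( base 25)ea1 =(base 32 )8P9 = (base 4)2030221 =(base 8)21451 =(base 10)9001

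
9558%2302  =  350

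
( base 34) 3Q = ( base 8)200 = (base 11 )107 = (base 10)128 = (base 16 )80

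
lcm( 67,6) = 402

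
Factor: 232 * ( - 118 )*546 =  - 2^5 * 3^1*7^1*13^1*29^1*59^1  =  - 14947296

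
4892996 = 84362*58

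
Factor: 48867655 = 5^1 * 9773531^1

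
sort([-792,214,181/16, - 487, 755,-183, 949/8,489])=[-792, - 487, - 183 , 181/16,  949/8,214,489, 755]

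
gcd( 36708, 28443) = 57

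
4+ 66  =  70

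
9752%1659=1457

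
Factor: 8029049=7^1*17^1*109^1*619^1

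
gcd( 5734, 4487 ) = 1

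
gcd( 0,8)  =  8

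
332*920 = 305440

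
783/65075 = 783/65075= 0.01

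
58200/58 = 1003 + 13/29 = 1003.45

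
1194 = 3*398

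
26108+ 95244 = 121352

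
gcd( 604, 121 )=1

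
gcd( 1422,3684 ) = 6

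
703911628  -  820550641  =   -116639013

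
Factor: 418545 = 3^2 * 5^1*71^1*131^1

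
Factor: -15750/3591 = - 2^1*3^( - 1)*5^3*19^(- 1 )=-250/57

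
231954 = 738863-506909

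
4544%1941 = 662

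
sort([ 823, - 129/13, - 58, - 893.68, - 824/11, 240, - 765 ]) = [ - 893.68, - 765, - 824/11, - 58, - 129/13, 240,823] 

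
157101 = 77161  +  79940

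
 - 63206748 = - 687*92004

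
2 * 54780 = 109560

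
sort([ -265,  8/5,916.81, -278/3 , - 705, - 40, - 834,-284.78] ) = [ -834, - 705, - 284.78,-265,-278/3, - 40,8/5,916.81 ] 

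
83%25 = 8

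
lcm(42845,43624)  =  2399320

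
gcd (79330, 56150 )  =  10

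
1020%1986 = 1020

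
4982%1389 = 815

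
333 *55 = 18315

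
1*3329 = 3329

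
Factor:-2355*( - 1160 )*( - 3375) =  - 9219825000= -2^3*3^4*5^5*29^1*157^1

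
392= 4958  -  4566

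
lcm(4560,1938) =77520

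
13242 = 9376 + 3866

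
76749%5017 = 1494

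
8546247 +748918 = 9295165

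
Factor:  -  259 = -7^1*37^1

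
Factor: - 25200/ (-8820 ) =20/7= 2^2 * 5^1 * 7^( - 1 ) 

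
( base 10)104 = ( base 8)150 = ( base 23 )4c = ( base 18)5E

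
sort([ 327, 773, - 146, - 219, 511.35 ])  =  [  -  219, - 146, 327, 511.35,773 ]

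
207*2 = 414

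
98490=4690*21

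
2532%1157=218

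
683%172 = 167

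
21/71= 21/71 = 0.30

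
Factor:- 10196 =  - 2^2*2549^1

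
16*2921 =46736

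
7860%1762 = 812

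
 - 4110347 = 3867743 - 7978090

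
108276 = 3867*28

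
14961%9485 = 5476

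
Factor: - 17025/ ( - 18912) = 2^( - 5 )* 5^2*197^(- 1) *227^1 = 5675/6304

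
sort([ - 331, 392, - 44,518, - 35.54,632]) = [ - 331 , - 44,  -  35.54,392,518, 632] 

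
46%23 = 0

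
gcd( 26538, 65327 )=1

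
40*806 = 32240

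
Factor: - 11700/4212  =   - 3^(-2 )*5^2  =  - 25/9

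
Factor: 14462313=3^1*397^1*12143^1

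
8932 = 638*14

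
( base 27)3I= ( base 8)143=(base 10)99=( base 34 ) 2v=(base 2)1100011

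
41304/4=10326 = 10326.00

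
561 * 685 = 384285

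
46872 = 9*5208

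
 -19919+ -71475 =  - 91394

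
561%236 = 89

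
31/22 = 31/22 = 1.41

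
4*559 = 2236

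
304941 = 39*7819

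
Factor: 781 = 11^1*71^1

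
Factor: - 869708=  - 2^2*7^1 * 89^1*349^1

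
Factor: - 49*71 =-7^2*71^1 = -3479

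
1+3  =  4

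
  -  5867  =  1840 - 7707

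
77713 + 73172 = 150885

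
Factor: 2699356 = 2^2*11^1 * 31^1*1979^1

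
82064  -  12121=69943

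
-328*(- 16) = 5248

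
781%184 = 45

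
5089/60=84 + 49/60 = 84.82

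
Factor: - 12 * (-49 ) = 588 = 2^2 * 3^1*7^2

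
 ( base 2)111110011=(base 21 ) 12G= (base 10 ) 499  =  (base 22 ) 10f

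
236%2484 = 236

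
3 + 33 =36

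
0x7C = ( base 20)64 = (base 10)124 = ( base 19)6A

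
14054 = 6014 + 8040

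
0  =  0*5779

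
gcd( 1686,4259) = 1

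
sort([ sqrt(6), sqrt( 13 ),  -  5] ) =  [-5,sqrt( 6), sqrt( 13 ) ] 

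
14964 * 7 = 104748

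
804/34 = 402/17 = 23.65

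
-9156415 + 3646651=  - 5509764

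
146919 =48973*3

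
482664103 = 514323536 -31659433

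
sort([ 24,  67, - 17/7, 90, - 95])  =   [ - 95, -17/7,24, 67, 90]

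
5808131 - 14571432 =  - 8763301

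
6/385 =6/385 = 0.02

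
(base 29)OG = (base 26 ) 11A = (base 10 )712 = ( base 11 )598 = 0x2c8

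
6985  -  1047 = 5938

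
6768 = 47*144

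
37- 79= - 42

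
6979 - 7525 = - 546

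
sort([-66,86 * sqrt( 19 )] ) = [-66,86*sqrt ( 19)]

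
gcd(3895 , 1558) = 779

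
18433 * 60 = 1105980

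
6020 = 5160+860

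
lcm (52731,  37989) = 3532977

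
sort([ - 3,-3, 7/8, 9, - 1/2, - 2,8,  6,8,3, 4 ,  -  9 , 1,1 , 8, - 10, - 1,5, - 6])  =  [ - 10, - 9, - 6,- 3,  -  3, - 2, - 1, - 1/2, 7/8, 1, 1, 3, 4,5,6,8, 8, 8, 9]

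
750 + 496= 1246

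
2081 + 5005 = 7086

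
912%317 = 278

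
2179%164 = 47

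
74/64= 1 + 5/32 = 1.16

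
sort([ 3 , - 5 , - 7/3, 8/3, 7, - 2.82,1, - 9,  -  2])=[ - 9 ,  -  5,-2.82,-7/3, - 2,1,8/3, 3,  7 ]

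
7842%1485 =417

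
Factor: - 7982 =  - 2^1*13^1*307^1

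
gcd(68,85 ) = 17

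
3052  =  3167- 115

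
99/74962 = 99/74962 = 0.00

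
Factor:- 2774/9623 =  - 2^1*  19^1 * 73^1*9623^( - 1)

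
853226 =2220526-1367300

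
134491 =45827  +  88664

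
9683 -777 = 8906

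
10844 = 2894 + 7950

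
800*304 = 243200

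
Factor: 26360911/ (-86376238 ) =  - 2^(  -  1)*13^( - 2) * 255551^ ( - 1 )*26360911^1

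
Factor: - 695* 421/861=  - 3^( - 1)*5^1*7^( - 1) * 41^( - 1)*139^1*421^1 = - 292595/861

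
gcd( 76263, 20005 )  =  1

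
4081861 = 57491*71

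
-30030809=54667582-84698391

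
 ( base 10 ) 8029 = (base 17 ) 1ad5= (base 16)1F5D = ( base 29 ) 9fp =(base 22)gcl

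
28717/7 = 28717/7 = 4102.43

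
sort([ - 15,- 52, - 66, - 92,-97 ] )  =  [ - 97, - 92 , - 66  ,  -  52,- 15 ]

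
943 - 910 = 33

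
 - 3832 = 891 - 4723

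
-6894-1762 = -8656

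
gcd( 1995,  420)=105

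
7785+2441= 10226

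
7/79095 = 7/79095 = 0.00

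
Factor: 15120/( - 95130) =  - 24/151 = - 2^3 * 3^1 * 151^(  -  1)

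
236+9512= 9748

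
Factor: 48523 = 48523^1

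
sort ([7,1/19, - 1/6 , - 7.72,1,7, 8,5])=[ - 7.72, - 1/6, 1/19,1, 5,7,7,8]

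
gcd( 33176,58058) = 8294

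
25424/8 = 3178 = 3178.00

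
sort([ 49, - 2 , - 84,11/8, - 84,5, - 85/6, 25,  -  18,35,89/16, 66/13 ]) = [  -  84, - 84, - 18,  -  85/6, - 2 , 11/8,5,66/13,89/16,25,  35,49]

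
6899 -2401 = 4498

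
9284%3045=149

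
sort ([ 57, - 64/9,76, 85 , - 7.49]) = [ - 7.49,  -  64/9,  57,76,85]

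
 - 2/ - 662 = 1/331 =0.00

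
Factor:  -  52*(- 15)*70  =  54600 = 2^3 * 3^1*5^2*7^1*13^1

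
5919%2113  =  1693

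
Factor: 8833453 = 599^1*14747^1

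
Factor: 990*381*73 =2^1*3^3*5^1*11^1 * 73^1*127^1  =  27534870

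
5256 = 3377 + 1879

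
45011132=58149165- 13138033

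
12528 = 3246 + 9282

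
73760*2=147520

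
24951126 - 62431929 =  - 37480803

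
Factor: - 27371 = -101^1*271^1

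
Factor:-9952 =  - 2^5 * 311^1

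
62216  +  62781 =124997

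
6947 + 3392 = 10339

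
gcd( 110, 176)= 22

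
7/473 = 7/473 = 0.01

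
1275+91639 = 92914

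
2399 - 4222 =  - 1823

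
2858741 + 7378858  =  10237599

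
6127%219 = 214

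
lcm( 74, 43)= 3182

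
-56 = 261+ - 317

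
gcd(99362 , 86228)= 2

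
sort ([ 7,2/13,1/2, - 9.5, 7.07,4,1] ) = [ - 9.5,  2/13,  1/2,1, 4,7,7.07 ]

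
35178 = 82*429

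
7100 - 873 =6227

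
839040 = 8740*96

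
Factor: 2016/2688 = 3/4 = 2^( - 2)*3^1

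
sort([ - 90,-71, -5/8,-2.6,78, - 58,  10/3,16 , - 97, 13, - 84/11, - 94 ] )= [ - 97,- 94, - 90, - 71, - 58, - 84/11,-2.6,- 5/8, 10/3, 13,16, 78 ] 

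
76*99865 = 7589740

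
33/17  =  1 + 16/17 = 1.94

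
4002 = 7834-3832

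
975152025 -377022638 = 598129387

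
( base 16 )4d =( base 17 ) 49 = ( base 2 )1001101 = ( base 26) 2P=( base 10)77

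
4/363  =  4/363=0.01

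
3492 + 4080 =7572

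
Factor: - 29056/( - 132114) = 64/291= 2^6*3^ ( - 1)*97^( - 1 ) 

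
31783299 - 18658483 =13124816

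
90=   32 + 58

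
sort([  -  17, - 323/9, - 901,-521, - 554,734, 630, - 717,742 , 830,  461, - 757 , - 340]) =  [ - 901, - 757, - 717, - 554,-521, - 340, - 323/9, - 17, 461,630,734,742,830 ]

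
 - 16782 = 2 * ( - 8391 )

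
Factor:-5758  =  -2^1 * 2879^1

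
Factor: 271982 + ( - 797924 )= - 525942 =- 2^1*3^2*61^1*479^1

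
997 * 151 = 150547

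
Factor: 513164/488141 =2^2*37^( - 1)*79^(  -  1 )*167^( - 1)*128291^1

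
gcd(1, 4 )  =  1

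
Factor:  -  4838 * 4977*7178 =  - 172837095228 = -2^2 * 3^2*7^1 * 37^1*41^1 * 59^1 * 79^1 * 97^1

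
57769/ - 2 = -57769/2 = -28884.50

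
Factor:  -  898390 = -2^1 * 5^1*89839^1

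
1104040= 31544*35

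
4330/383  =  11  +  117/383 =11.31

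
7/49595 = 1/7085= 0.00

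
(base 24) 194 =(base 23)1be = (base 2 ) 1100011100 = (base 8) 1434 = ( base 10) 796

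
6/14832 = 1/2472  =  0.00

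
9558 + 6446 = 16004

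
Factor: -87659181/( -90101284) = 2^( - 2)*3^2*7^(-1) * 13^ ( - 1) * 247531^( -1)*9739909^1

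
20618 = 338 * 61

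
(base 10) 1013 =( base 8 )1765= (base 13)5cc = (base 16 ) 3F5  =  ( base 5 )13023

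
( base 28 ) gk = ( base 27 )h9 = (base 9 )570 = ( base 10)468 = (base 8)724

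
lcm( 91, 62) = 5642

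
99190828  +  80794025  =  179984853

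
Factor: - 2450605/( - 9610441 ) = 5^1*41^( - 1)*157^( - 1 )*1493^(-1 )*490121^1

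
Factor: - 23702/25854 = -3^ ( - 1) * 7^1*31^ ( - 1 )* 139^( - 1)*1693^1 =- 11851/12927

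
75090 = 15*5006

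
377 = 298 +79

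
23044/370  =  62 + 52/185 = 62.28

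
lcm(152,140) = 5320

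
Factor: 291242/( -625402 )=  - 7^1*71^1*293^1 * 312701^( - 1)  =  - 145621/312701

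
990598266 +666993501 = 1657591767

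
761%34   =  13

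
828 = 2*414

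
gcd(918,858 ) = 6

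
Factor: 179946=2^1*3^2*13^1*769^1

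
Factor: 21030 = 2^1 * 3^1*5^1*701^1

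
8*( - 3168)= - 25344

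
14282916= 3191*4476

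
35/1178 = 35/1178 = 0.03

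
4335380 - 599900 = 3735480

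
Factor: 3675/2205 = 3^( - 1 )*5^1 = 5/3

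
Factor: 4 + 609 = 613^1 = 613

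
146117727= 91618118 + 54499609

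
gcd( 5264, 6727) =7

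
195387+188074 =383461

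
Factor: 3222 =2^1*3^2*179^1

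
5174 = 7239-2065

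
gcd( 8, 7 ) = 1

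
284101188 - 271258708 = 12842480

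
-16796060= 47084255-63880315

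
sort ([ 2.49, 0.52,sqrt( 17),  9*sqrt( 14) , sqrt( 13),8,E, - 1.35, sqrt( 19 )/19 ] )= [ - 1.35,sqrt( 19 ) /19,0.52,  2.49 , E, sqrt (13 ),sqrt(17 ), 8 , 9*sqrt( 14 ) ]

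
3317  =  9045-5728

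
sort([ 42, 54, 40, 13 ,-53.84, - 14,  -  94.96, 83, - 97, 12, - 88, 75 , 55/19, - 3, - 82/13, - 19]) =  [ - 97 , - 94.96, - 88,-53.84, - 19 , - 14, - 82/13,-3, 55/19, 12,13, 40, 42, 54, 75 , 83 ]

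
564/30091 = 564/30091 = 0.02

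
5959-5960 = -1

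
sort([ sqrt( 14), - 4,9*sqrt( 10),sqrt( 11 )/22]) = [ - 4, sqrt( 11 )/22, sqrt (14 ), 9*  sqrt(10)]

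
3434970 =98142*35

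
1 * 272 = 272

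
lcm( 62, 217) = 434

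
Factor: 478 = 2^1*239^1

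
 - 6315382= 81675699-87991081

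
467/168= 467/168  =  2.78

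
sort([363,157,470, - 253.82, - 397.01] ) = [ - 397.01,-253.82,157, 363,470]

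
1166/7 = 166+4/7 = 166.57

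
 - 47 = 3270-3317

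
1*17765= 17765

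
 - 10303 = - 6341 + -3962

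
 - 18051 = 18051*(  -  1 )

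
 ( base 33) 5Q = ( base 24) 7n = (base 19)a1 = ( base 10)191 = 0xbf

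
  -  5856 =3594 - 9450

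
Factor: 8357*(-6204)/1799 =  -51846828/1799  =  - 2^2*3^1 * 7^(-1) * 11^1*47^1 * 61^1 * 137^1*257^( - 1) 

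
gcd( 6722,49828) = 2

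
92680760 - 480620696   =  -387939936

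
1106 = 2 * 553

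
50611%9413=3546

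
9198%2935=393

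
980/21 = 46 + 2/3  =  46.67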